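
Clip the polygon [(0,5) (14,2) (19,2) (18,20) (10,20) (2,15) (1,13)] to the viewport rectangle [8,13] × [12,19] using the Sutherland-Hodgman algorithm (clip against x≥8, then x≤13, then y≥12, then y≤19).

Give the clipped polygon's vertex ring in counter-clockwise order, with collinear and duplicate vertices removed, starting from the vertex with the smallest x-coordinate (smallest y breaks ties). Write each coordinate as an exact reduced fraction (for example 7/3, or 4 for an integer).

1. After x ≥ 8: [(8,23/7) (14,2) (19,2) (18,20) (10,20) (8,75/4)]
2. After x ≤ 13: [(8,23/7) (13,31/14) (13,20) (10,20) (8,75/4)]
3. After y ≥ 12: [(8,12) (13,12) (13,20) (10,20) (8,75/4)]
4. After y ≤ 19: [(8,12) (13,12) (13,19) (42/5,19) (8,75/4)]
5. Canonical ring: [(8,12) (13,12) (13,19) (42/5,19) (8,75/4)]

Clipped polygon: [(8,12) (13,12) (13,19) (42/5,19) (8,75/4)]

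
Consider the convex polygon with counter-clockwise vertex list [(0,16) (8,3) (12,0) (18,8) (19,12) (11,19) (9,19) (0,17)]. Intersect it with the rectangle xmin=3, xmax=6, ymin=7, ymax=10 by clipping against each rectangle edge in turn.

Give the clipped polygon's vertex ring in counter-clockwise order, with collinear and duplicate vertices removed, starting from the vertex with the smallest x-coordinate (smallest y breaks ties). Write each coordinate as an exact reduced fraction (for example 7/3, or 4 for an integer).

1. After x ≥ 3: [(3,89/8) (8,3) (12,0) (18,8) (19,12) (11,19) (9,19) (3,53/3)]
2. After x ≤ 6: [(3,89/8) (6,25/4) (6,55/3) (3,53/3)]
3. After y ≥ 7: [(3,89/8) (72/13,7) (6,7) (6,55/3) (3,53/3)]
4. After y ≤ 10: [(48/13,10) (72/13,7) (6,7) (6,10)]
5. Canonical ring: [(48/13,10) (72/13,7) (6,7) (6,10)]

Clipped polygon: [(48/13,10) (72/13,7) (6,7) (6,10)]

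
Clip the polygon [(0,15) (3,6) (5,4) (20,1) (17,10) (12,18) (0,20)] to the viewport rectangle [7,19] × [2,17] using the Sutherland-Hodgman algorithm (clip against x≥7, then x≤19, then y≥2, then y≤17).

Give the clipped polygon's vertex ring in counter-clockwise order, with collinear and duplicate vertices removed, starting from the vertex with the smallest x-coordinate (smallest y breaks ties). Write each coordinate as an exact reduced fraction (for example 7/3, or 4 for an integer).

Clipped polygon: [(7,18/5) (15,2) (19,2) (19,4) (17,10) (101/8,17) (7,17)]

1. After x ≥ 7: [(7,18/5) (20,1) (17,10) (12,18) (7,113/6)]
2. After x ≤ 19: [(7,18/5) (19,6/5) (19,4) (17,10) (12,18) (7,113/6)]
3. After y ≥ 2: [(7,18/5) (15,2) (19,2) (19,4) (17,10) (12,18) (7,113/6)]
4. After y ≤ 17: [(7,17) (7,18/5) (15,2) (19,2) (19,4) (17,10) (101/8,17)]
5. Canonical ring: [(7,18/5) (15,2) (19,2) (19,4) (17,10) (101/8,17) (7,17)]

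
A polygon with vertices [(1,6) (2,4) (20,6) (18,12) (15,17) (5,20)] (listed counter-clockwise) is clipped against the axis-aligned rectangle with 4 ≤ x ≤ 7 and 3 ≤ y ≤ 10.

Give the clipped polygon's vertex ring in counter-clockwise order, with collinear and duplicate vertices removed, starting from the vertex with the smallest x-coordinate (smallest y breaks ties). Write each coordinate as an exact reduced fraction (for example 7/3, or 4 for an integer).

Clipped polygon: [(4,38/9) (7,41/9) (7,10) (4,10)]

1. After x ≥ 4: [(4,33/2) (4,38/9) (20,6) (18,12) (15,17) (5,20)]
2. After x ≤ 7: [(4,33/2) (4,38/9) (7,41/9) (7,97/5) (5,20)]
3. After y ≥ 3: [(4,33/2) (4,38/9) (7,41/9) (7,97/5) (5,20)]
4. After y ≤ 10: [(4,10) (4,38/9) (7,41/9) (7,10)]
5. Canonical ring: [(4,38/9) (7,41/9) (7,10) (4,10)]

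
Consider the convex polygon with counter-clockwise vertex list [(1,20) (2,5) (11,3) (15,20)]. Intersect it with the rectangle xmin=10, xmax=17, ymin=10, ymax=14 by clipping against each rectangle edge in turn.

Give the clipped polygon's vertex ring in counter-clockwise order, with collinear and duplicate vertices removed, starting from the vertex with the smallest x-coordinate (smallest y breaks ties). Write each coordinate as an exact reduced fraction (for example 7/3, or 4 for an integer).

Clipped polygon: [(10,10) (215/17,10) (231/17,14) (10,14)]

1. After x ≥ 10: [(10,20) (10,29/9) (11,3) (15,20)]
2. After x ≤ 17: [(10,20) (10,29/9) (11,3) (15,20)]
3. After y ≥ 10: [(10,20) (10,10) (215/17,10) (15,20)]
4. After y ≤ 14: [(10,14) (10,10) (215/17,10) (231/17,14)]
5. Canonical ring: [(10,10) (215/17,10) (231/17,14) (10,14)]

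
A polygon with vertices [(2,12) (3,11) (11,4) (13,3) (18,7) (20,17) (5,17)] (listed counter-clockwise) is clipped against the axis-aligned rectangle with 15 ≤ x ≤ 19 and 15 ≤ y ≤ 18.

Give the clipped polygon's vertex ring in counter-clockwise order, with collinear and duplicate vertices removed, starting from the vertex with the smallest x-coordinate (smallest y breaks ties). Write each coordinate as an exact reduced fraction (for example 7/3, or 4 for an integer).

1. After x ≥ 15: [(15,23/5) (18,7) (20,17) (15,17)]
2. After x ≤ 19: [(15,23/5) (18,7) (19,12) (19,17) (15,17)]
3. After y ≥ 15: [(15,15) (19,15) (19,17) (15,17)]
4. After y ≤ 18: [(15,15) (19,15) (19,17) (15,17)]
5. Canonical ring: [(15,15) (19,15) (19,17) (15,17)]

Clipped polygon: [(15,15) (19,15) (19,17) (15,17)]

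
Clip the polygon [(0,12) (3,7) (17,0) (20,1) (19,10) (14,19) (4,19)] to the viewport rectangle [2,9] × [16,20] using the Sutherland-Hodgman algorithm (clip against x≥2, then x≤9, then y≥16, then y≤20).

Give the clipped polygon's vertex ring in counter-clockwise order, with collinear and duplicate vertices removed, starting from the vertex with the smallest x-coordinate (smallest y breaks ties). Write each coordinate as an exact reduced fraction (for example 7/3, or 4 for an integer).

1. After x ≥ 2: [(2,31/2) (2,26/3) (3,7) (17,0) (20,1) (19,10) (14,19) (4,19)]
2. After x ≤ 9: [(2,31/2) (2,26/3) (3,7) (9,4) (9,19) (4,19)]
3. After y ≥ 16: [(16/7,16) (9,16) (9,19) (4,19)]
4. After y ≤ 20: [(16/7,16) (9,16) (9,19) (4,19)]
5. Canonical ring: [(16/7,16) (9,16) (9,19) (4,19)]

Clipped polygon: [(16/7,16) (9,16) (9,19) (4,19)]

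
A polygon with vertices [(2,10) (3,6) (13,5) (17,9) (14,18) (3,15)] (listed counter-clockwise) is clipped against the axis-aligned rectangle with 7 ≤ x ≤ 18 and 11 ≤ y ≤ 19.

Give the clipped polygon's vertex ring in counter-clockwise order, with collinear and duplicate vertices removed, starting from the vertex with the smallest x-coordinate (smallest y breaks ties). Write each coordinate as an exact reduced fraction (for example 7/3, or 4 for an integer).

Clipped polygon: [(7,11) (49/3,11) (14,18) (7,177/11)]

1. After x ≥ 7: [(7,28/5) (13,5) (17,9) (14,18) (7,177/11)]
2. After x ≤ 18: [(7,28/5) (13,5) (17,9) (14,18) (7,177/11)]
3. After y ≥ 11: [(7,11) (49/3,11) (14,18) (7,177/11)]
4. After y ≤ 19: [(7,11) (49/3,11) (14,18) (7,177/11)]
5. Canonical ring: [(7,11) (49/3,11) (14,18) (7,177/11)]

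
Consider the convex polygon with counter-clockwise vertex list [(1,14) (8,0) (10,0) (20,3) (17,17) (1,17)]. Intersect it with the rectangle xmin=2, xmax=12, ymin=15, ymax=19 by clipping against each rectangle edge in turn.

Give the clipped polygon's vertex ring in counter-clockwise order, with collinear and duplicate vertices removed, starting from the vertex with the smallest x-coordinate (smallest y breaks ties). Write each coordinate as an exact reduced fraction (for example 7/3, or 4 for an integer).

1. After x ≥ 2: [(2,12) (8,0) (10,0) (20,3) (17,17) (2,17)]
2. After x ≤ 12: [(2,12) (8,0) (10,0) (12,3/5) (12,17) (2,17)]
3. After y ≥ 15: [(2,15) (12,15) (12,17) (2,17)]
4. After y ≤ 19: [(2,15) (12,15) (12,17) (2,17)]
5. Canonical ring: [(2,15) (12,15) (12,17) (2,17)]

Clipped polygon: [(2,15) (12,15) (12,17) (2,17)]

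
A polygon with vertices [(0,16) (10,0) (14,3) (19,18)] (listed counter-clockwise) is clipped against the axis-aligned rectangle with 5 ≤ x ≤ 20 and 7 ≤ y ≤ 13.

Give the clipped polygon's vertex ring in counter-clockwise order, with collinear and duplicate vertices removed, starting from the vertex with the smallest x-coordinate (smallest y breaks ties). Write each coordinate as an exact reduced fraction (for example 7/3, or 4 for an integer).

Clipped polygon: [(5,8) (45/8,7) (46/3,7) (52/3,13) (5,13)]

1. After x ≥ 5: [(5,314/19) (5,8) (10,0) (14,3) (19,18)]
2. After x ≤ 20: [(5,314/19) (5,8) (10,0) (14,3) (19,18)]
3. After y ≥ 7: [(5,314/19) (5,8) (45/8,7) (46/3,7) (19,18)]
4. After y ≤ 13: [(5,13) (5,8) (45/8,7) (46/3,7) (52/3,13)]
5. Canonical ring: [(5,8) (45/8,7) (46/3,7) (52/3,13) (5,13)]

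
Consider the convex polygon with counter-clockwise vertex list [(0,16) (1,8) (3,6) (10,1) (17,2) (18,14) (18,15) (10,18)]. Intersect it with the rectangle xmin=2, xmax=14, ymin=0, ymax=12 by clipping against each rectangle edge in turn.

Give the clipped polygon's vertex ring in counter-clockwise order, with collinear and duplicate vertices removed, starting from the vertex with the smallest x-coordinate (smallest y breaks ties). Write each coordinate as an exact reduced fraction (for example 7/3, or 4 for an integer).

Clipped polygon: [(2,7) (3,6) (10,1) (14,11/7) (14,12) (2,12)]

1. After x ≥ 2: [(2,82/5) (2,7) (3,6) (10,1) (17,2) (18,14) (18,15) (10,18)]
2. After x ≤ 14: [(2,82/5) (2,7) (3,6) (10,1) (14,11/7) (14,33/2) (10,18)]
3. After y ≥ 0: [(2,82/5) (2,7) (3,6) (10,1) (14,11/7) (14,33/2) (10,18)]
4. After y ≤ 12: [(2,12) (2,7) (3,6) (10,1) (14,11/7) (14,12)]
5. Canonical ring: [(2,7) (3,6) (10,1) (14,11/7) (14,12) (2,12)]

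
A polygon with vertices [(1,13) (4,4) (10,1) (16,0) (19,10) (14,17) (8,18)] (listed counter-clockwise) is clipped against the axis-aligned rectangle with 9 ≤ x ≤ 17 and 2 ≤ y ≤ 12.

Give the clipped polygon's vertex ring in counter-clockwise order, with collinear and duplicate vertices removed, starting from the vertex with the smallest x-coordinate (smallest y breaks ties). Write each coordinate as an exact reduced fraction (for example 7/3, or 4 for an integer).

1. After x ≥ 9: [(9,3/2) (10,1) (16,0) (19,10) (14,17) (9,107/6)]
2. After x ≤ 17: [(9,3/2) (10,1) (16,0) (17,10/3) (17,64/5) (14,17) (9,107/6)]
3. After y ≥ 2: [(9,2) (83/5,2) (17,10/3) (17,64/5) (14,17) (9,107/6)]
4. After y ≤ 12: [(9,12) (9,2) (83/5,2) (17,10/3) (17,12)]
5. Canonical ring: [(9,2) (83/5,2) (17,10/3) (17,12) (9,12)]

Clipped polygon: [(9,2) (83/5,2) (17,10/3) (17,12) (9,12)]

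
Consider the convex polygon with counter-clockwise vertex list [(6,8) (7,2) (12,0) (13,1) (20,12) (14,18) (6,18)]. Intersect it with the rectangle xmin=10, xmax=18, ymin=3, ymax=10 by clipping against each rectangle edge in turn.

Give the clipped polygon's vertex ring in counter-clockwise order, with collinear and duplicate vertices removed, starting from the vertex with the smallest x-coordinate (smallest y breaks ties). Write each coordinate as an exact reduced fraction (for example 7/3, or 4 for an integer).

Clipped polygon: [(10,3) (157/11,3) (18,62/7) (18,10) (10,10)]

1. After x ≥ 10: [(10,4/5) (12,0) (13,1) (20,12) (14,18) (10,18)]
2. After x ≤ 18: [(10,4/5) (12,0) (13,1) (18,62/7) (18,14) (14,18) (10,18)]
3. After y ≥ 3: [(10,3) (157/11,3) (18,62/7) (18,14) (14,18) (10,18)]
4. After y ≤ 10: [(10,10) (10,3) (157/11,3) (18,62/7) (18,10)]
5. Canonical ring: [(10,3) (157/11,3) (18,62/7) (18,10) (10,10)]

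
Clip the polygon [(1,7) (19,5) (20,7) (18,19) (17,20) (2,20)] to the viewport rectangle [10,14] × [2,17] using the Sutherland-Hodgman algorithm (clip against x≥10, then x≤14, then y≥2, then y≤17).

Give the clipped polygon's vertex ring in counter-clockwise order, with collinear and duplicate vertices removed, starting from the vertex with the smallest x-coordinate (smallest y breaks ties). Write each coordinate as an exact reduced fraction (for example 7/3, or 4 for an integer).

Clipped polygon: [(10,6) (14,50/9) (14,17) (10,17)]

1. After x ≥ 10: [(10,6) (19,5) (20,7) (18,19) (17,20) (10,20)]
2. After x ≤ 14: [(10,6) (14,50/9) (14,20) (10,20)]
3. After y ≥ 2: [(10,6) (14,50/9) (14,20) (10,20)]
4. After y ≤ 17: [(10,17) (10,6) (14,50/9) (14,17)]
5. Canonical ring: [(10,6) (14,50/9) (14,17) (10,17)]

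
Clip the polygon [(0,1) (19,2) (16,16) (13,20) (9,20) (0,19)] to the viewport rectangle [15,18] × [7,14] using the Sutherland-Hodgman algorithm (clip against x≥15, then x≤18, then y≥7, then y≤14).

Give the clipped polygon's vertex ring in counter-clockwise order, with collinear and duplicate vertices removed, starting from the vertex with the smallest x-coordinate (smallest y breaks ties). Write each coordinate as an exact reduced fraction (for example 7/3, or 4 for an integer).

1. After x ≥ 15: [(15,34/19) (19,2) (16,16) (15,52/3)]
2. After x ≤ 18: [(15,34/19) (18,37/19) (18,20/3) (16,16) (15,52/3)]
3. After y ≥ 7: [(15,7) (251/14,7) (16,16) (15,52/3)]
4. After y ≤ 14: [(15,14) (15,7) (251/14,7) (115/7,14)]
5. Canonical ring: [(15,7) (251/14,7) (115/7,14) (15,14)]

Clipped polygon: [(15,7) (251/14,7) (115/7,14) (15,14)]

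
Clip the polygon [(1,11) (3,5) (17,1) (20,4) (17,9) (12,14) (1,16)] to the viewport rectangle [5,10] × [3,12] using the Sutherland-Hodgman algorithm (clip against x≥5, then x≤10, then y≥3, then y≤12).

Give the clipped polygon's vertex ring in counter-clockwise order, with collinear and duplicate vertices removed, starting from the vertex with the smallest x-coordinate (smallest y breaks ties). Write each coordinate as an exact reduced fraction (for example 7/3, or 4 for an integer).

Clipped polygon: [(5,31/7) (10,3) (10,12) (5,12)]

1. After x ≥ 5: [(5,31/7) (17,1) (20,4) (17,9) (12,14) (5,168/11)]
2. After x ≤ 10: [(5,31/7) (10,3) (10,158/11) (5,168/11)]
3. After y ≥ 3: [(5,31/7) (10,3) (10,158/11) (5,168/11)]
4. After y ≤ 12: [(5,12) (5,31/7) (10,3) (10,12)]
5. Canonical ring: [(5,31/7) (10,3) (10,12) (5,12)]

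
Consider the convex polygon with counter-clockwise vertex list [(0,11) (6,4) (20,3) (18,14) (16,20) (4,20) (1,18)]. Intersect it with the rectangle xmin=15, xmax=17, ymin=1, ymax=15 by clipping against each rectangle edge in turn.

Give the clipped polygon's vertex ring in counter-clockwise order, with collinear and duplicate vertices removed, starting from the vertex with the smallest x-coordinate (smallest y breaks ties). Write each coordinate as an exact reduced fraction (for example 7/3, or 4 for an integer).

Clipped polygon: [(15,47/14) (17,45/14) (17,15) (15,15)]

1. After x ≥ 15: [(15,47/14) (20,3) (18,14) (16,20) (15,20)]
2. After x ≤ 17: [(15,47/14) (17,45/14) (17,17) (16,20) (15,20)]
3. After y ≥ 1: [(15,47/14) (17,45/14) (17,17) (16,20) (15,20)]
4. After y ≤ 15: [(15,15) (15,47/14) (17,45/14) (17,15)]
5. Canonical ring: [(15,47/14) (17,45/14) (17,15) (15,15)]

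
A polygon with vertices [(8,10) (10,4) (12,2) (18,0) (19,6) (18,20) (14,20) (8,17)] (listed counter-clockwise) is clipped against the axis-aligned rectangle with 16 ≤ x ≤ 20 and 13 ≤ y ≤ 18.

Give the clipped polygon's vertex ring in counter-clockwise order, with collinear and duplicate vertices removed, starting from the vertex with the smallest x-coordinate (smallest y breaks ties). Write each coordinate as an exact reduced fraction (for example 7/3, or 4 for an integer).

1. After x ≥ 16: [(16,2/3) (18,0) (19,6) (18,20) (16,20)]
2. After x ≤ 20: [(16,2/3) (18,0) (19,6) (18,20) (16,20)]
3. After y ≥ 13: [(16,13) (37/2,13) (18,20) (16,20)]
4. After y ≤ 18: [(16,18) (16,13) (37/2,13) (127/7,18)]
5. Canonical ring: [(16,13) (37/2,13) (127/7,18) (16,18)]

Clipped polygon: [(16,13) (37/2,13) (127/7,18) (16,18)]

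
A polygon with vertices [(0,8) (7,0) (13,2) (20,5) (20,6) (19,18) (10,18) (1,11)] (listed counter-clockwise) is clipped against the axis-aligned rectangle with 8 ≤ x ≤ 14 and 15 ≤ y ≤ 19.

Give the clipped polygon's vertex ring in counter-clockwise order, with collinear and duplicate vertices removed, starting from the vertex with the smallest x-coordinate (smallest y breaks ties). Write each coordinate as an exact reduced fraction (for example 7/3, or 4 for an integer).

Clipped polygon: [(8,15) (14,15) (14,18) (10,18) (8,148/9)]

1. After x ≥ 8: [(8,1/3) (13,2) (20,5) (20,6) (19,18) (10,18) (8,148/9)]
2. After x ≤ 14: [(8,1/3) (13,2) (14,17/7) (14,18) (10,18) (8,148/9)]
3. After y ≥ 15: [(8,15) (14,15) (14,18) (10,18) (8,148/9)]
4. After y ≤ 19: [(8,15) (14,15) (14,18) (10,18) (8,148/9)]
5. Canonical ring: [(8,15) (14,15) (14,18) (10,18) (8,148/9)]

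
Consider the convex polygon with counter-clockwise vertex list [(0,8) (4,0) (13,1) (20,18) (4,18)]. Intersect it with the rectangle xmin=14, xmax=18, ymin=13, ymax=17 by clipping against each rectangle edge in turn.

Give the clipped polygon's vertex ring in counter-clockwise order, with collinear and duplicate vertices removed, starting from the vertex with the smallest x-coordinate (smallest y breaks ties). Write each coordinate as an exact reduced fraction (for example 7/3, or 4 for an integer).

1. After x ≥ 14: [(14,24/7) (20,18) (14,18)]
2. After x ≤ 18: [(14,24/7) (18,92/7) (18,18) (14,18)]
3. After y ≥ 13: [(14,13) (305/17,13) (18,92/7) (18,18) (14,18)]
4. After y ≤ 17: [(14,17) (14,13) (305/17,13) (18,92/7) (18,17)]
5. Canonical ring: [(14,13) (305/17,13) (18,92/7) (18,17) (14,17)]

Clipped polygon: [(14,13) (305/17,13) (18,92/7) (18,17) (14,17)]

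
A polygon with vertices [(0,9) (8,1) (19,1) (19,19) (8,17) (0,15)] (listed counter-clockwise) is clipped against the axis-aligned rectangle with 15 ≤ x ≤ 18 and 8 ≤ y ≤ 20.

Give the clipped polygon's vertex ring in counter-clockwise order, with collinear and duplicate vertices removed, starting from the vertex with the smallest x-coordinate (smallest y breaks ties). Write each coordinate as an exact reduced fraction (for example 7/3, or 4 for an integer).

1. After x ≥ 15: [(15,1) (19,1) (19,19) (15,201/11)]
2. After x ≤ 18: [(15,1) (18,1) (18,207/11) (15,201/11)]
3. After y ≥ 8: [(15,8) (18,8) (18,207/11) (15,201/11)]
4. After y ≤ 20: [(15,8) (18,8) (18,207/11) (15,201/11)]
5. Canonical ring: [(15,8) (18,8) (18,207/11) (15,201/11)]

Clipped polygon: [(15,8) (18,8) (18,207/11) (15,201/11)]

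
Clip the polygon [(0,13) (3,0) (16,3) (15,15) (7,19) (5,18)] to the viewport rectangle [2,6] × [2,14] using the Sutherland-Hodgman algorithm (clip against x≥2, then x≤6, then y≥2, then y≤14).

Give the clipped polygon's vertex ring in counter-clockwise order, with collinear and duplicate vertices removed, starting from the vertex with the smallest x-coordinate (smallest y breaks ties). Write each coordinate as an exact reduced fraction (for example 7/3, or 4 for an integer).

Clipped polygon: [(2,13/3) (33/13,2) (6,2) (6,14) (2,14)]

1. After x ≥ 2: [(2,15) (2,13/3) (3,0) (16,3) (15,15) (7,19) (5,18)]
2. After x ≤ 6: [(2,15) (2,13/3) (3,0) (6,9/13) (6,37/2) (5,18)]
3. After y ≥ 2: [(2,15) (2,13/3) (33/13,2) (6,2) (6,37/2) (5,18)]
4. After y ≤ 14: [(2,14) (2,13/3) (33/13,2) (6,2) (6,14)]
5. Canonical ring: [(2,13/3) (33/13,2) (6,2) (6,14) (2,14)]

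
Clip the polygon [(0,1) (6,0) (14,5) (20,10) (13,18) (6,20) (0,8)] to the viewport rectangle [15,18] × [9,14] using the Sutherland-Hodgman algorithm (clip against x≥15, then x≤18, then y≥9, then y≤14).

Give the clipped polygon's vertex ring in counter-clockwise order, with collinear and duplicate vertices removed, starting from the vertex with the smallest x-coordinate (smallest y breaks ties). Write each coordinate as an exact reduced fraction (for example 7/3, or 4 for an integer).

Clipped polygon: [(15,9) (18,9) (18,86/7) (33/2,14) (15,14)]

1. After x ≥ 15: [(15,35/6) (20,10) (15,110/7)]
2. After x ≤ 18: [(15,35/6) (18,25/3) (18,86/7) (15,110/7)]
3. After y ≥ 9: [(15,9) (18,9) (18,86/7) (15,110/7)]
4. After y ≤ 14: [(15,14) (15,9) (18,9) (18,86/7) (33/2,14)]
5. Canonical ring: [(15,9) (18,9) (18,86/7) (33/2,14) (15,14)]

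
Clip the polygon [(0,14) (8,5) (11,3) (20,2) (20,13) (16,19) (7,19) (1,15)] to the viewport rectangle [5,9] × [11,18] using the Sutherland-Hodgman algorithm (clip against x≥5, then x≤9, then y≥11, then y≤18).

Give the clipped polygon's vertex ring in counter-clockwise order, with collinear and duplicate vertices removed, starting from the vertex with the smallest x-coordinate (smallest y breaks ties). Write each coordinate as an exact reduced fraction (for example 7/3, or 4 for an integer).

Clipped polygon: [(5,11) (9,11) (9,18) (11/2,18) (5,53/3)]

1. After x ≥ 5: [(5,67/8) (8,5) (11,3) (20,2) (20,13) (16,19) (7,19) (5,53/3)]
2. After x ≤ 9: [(5,67/8) (8,5) (9,13/3) (9,19) (7,19) (5,53/3)]
3. After y ≥ 11: [(5,11) (9,11) (9,19) (7,19) (5,53/3)]
4. After y ≤ 18: [(5,11) (9,11) (9,18) (11/2,18) (5,53/3)]
5. Canonical ring: [(5,11) (9,11) (9,18) (11/2,18) (5,53/3)]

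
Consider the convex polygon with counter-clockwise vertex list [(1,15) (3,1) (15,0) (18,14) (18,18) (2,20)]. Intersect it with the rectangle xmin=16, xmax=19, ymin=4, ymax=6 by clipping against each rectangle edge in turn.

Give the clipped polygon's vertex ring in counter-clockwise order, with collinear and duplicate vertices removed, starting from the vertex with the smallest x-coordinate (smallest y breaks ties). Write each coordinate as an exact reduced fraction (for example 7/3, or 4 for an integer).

1. After x ≥ 16: [(16,14/3) (18,14) (18,18) (16,73/4)]
2. After x ≤ 19: [(16,14/3) (18,14) (18,18) (16,73/4)]
3. After y ≥ 4: [(16,14/3) (18,14) (18,18) (16,73/4)]
4. After y ≤ 6: [(16,6) (16,14/3) (114/7,6)]
5. Canonical ring: [(16,14/3) (114/7,6) (16,6)]

Clipped polygon: [(16,14/3) (114/7,6) (16,6)]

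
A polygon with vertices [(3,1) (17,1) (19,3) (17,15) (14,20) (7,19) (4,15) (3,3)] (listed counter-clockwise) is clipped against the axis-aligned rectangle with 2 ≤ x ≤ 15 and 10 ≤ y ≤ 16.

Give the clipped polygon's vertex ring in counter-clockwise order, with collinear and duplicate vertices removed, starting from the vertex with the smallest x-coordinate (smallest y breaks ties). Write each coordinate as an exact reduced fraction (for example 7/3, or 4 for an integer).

Clipped polygon: [(43/12,10) (15,10) (15,16) (19/4,16) (4,15)]

1. After x ≥ 2: [(3,1) (17,1) (19,3) (17,15) (14,20) (7,19) (4,15) (3,3)]
2. After x ≤ 15: [(3,1) (15,1) (15,55/3) (14,20) (7,19) (4,15) (3,3)]
3. After y ≥ 10: [(15,10) (15,55/3) (14,20) (7,19) (4,15) (43/12,10)]
4. After y ≤ 16: [(15,10) (15,16) (19/4,16) (4,15) (43/12,10)]
5. Canonical ring: [(43/12,10) (15,10) (15,16) (19/4,16) (4,15)]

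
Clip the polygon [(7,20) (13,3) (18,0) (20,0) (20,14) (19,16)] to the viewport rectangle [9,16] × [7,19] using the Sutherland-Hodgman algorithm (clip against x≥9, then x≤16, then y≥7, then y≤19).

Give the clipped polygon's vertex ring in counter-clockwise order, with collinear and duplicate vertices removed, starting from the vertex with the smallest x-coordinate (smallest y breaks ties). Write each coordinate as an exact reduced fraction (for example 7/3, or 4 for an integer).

1. After x ≥ 9: [(9,58/3) (9,43/3) (13,3) (18,0) (20,0) (20,14) (19,16)]
2. After x ≤ 16: [(16,17) (9,58/3) (9,43/3) (13,3) (16,6/5)]
3. After y ≥ 7: [(16,7) (16,17) (9,58/3) (9,43/3) (197/17,7)]
4. After y ≤ 19: [(16,7) (16,17) (10,19) (9,19) (9,43/3) (197/17,7)]
5. Canonical ring: [(9,43/3) (197/17,7) (16,7) (16,17) (10,19) (9,19)]

Clipped polygon: [(9,43/3) (197/17,7) (16,7) (16,17) (10,19) (9,19)]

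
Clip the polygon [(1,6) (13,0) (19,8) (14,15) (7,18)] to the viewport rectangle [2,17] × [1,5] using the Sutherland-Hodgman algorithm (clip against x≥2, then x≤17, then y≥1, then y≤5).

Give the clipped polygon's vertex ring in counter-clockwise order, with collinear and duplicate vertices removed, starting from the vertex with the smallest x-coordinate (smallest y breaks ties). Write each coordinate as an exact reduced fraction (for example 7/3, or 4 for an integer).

Clipped polygon: [(3,5) (11,1) (55/4,1) (67/4,5)]

1. After x ≥ 2: [(2,8) (2,11/2) (13,0) (19,8) (14,15) (7,18)]
2. After x ≤ 17: [(2,8) (2,11/2) (13,0) (17,16/3) (17,54/5) (14,15) (7,18)]
3. After y ≥ 1: [(2,8) (2,11/2) (11,1) (55/4,1) (17,16/3) (17,54/5) (14,15) (7,18)]
4. After y ≤ 5: [(3,5) (11,1) (55/4,1) (67/4,5)]
5. Canonical ring: [(3,5) (11,1) (55/4,1) (67/4,5)]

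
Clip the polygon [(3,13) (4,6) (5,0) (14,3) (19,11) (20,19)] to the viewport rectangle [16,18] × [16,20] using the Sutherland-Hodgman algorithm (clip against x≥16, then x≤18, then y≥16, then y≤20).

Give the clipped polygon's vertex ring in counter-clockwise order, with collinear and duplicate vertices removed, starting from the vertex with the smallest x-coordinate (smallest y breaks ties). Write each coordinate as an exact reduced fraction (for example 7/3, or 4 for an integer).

1. After x ≥ 16: [(16,299/17) (16,31/5) (19,11) (20,19)]
2. After x ≤ 18: [(18,311/17) (16,299/17) (16,31/5) (18,47/5)]
3. After y ≥ 16: [(18,16) (18,311/17) (16,299/17) (16,16)]
4. After y ≤ 20: [(18,16) (18,311/17) (16,299/17) (16,16)]
5. Canonical ring: [(16,16) (18,16) (18,311/17) (16,299/17)]

Clipped polygon: [(16,16) (18,16) (18,311/17) (16,299/17)]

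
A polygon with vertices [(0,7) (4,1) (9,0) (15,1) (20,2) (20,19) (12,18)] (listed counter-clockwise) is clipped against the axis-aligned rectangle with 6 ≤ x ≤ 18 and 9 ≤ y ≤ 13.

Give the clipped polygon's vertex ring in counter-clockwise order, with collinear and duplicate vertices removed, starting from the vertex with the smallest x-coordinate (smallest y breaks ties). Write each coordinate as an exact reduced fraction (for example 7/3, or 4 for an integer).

1. After x ≥ 6: [(6,25/2) (6,3/5) (9,0) (15,1) (20,2) (20,19) (12,18)]
2. After x ≤ 18: [(6,25/2) (6,3/5) (9,0) (15,1) (18,8/5) (18,75/4) (12,18)]
3. After y ≥ 9: [(6,25/2) (6,9) (18,9) (18,75/4) (12,18)]
4. After y ≤ 13: [(72/11,13) (6,25/2) (6,9) (18,9) (18,13)]
5. Canonical ring: [(6,9) (18,9) (18,13) (72/11,13) (6,25/2)]

Clipped polygon: [(6,9) (18,9) (18,13) (72/11,13) (6,25/2)]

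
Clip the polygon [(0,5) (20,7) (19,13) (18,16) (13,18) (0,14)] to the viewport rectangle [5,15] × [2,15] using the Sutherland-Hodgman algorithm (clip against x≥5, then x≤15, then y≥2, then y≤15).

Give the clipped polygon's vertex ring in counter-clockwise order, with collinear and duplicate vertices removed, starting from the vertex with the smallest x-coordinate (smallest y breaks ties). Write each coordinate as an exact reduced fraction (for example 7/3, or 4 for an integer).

Clipped polygon: [(5,11/2) (15,13/2) (15,15) (5,15)]

1. After x ≥ 5: [(5,11/2) (20,7) (19,13) (18,16) (13,18) (5,202/13)]
2. After x ≤ 15: [(5,11/2) (15,13/2) (15,86/5) (13,18) (5,202/13)]
3. After y ≥ 2: [(5,11/2) (15,13/2) (15,86/5) (13,18) (5,202/13)]
4. After y ≤ 15: [(5,15) (5,11/2) (15,13/2) (15,15)]
5. Canonical ring: [(5,11/2) (15,13/2) (15,15) (5,15)]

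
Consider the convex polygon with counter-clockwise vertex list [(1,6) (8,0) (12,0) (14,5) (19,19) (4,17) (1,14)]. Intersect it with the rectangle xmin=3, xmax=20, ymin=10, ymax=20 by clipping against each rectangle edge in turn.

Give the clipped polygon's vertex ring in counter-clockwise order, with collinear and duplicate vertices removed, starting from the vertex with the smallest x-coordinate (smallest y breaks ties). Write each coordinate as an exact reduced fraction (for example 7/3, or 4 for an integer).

1. After x ≥ 3: [(3,30/7) (8,0) (12,0) (14,5) (19,19) (4,17) (3,16)]
2. After x ≤ 20: [(3,30/7) (8,0) (12,0) (14,5) (19,19) (4,17) (3,16)]
3. After y ≥ 10: [(3,10) (221/14,10) (19,19) (4,17) (3,16)]
4. After y ≤ 20: [(3,10) (221/14,10) (19,19) (4,17) (3,16)]
5. Canonical ring: [(3,10) (221/14,10) (19,19) (4,17) (3,16)]

Clipped polygon: [(3,10) (221/14,10) (19,19) (4,17) (3,16)]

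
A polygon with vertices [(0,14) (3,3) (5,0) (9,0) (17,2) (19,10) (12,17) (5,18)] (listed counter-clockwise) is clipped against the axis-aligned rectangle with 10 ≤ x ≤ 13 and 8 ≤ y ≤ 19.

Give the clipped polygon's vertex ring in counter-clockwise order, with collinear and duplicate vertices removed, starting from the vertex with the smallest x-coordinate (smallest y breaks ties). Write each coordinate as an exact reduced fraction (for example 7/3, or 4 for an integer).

1. After x ≥ 10: [(10,1/4) (17,2) (19,10) (12,17) (10,121/7)]
2. After x ≤ 13: [(10,1/4) (13,1) (13,16) (12,17) (10,121/7)]
3. After y ≥ 8: [(10,8) (13,8) (13,16) (12,17) (10,121/7)]
4. After y ≤ 19: [(10,8) (13,8) (13,16) (12,17) (10,121/7)]
5. Canonical ring: [(10,8) (13,8) (13,16) (12,17) (10,121/7)]

Clipped polygon: [(10,8) (13,8) (13,16) (12,17) (10,121/7)]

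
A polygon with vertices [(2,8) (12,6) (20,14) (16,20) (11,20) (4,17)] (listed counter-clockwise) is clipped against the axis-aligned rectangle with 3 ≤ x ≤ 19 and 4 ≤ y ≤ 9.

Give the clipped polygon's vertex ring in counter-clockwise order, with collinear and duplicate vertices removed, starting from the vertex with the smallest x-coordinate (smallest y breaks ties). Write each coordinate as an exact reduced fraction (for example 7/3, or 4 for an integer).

1. After x ≥ 3: [(3,25/2) (3,39/5) (12,6) (20,14) (16,20) (11,20) (4,17)]
2. After x ≤ 19: [(3,25/2) (3,39/5) (12,6) (19,13) (19,31/2) (16,20) (11,20) (4,17)]
3. After y ≥ 4: [(3,25/2) (3,39/5) (12,6) (19,13) (19,31/2) (16,20) (11,20) (4,17)]
4. After y ≤ 9: [(3,9) (3,39/5) (12,6) (15,9)]
5. Canonical ring: [(3,39/5) (12,6) (15,9) (3,9)]

Clipped polygon: [(3,39/5) (12,6) (15,9) (3,9)]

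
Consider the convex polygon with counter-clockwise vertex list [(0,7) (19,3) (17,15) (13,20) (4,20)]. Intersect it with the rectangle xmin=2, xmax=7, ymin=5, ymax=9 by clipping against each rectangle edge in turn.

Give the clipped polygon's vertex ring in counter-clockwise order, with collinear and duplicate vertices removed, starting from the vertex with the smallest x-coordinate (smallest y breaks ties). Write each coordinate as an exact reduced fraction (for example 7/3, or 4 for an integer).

1. After x ≥ 2: [(2,27/2) (2,125/19) (19,3) (17,15) (13,20) (4,20)]
2. After x ≤ 7: [(2,27/2) (2,125/19) (7,105/19) (7,20) (4,20)]
3. After y ≥ 5: [(2,27/2) (2,125/19) (7,105/19) (7,20) (4,20)]
4. After y ≤ 9: [(2,9) (2,125/19) (7,105/19) (7,9)]
5. Canonical ring: [(2,125/19) (7,105/19) (7,9) (2,9)]

Clipped polygon: [(2,125/19) (7,105/19) (7,9) (2,9)]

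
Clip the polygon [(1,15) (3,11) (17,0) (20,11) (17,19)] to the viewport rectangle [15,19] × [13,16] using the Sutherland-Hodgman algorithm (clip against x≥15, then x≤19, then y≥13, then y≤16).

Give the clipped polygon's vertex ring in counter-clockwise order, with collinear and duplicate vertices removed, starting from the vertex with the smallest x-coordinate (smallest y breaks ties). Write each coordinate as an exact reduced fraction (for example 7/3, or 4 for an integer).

1. After x ≥ 15: [(15,37/2) (15,11/7) (17,0) (20,11) (17,19)]
2. After x ≤ 19: [(15,37/2) (15,11/7) (17,0) (19,22/3) (19,41/3) (17,19)]
3. After y ≥ 13: [(15,37/2) (15,13) (19,13) (19,41/3) (17,19)]
4. After y ≤ 16: [(15,16) (15,13) (19,13) (19,41/3) (145/8,16)]
5. Canonical ring: [(15,13) (19,13) (19,41/3) (145/8,16) (15,16)]

Clipped polygon: [(15,13) (19,13) (19,41/3) (145/8,16) (15,16)]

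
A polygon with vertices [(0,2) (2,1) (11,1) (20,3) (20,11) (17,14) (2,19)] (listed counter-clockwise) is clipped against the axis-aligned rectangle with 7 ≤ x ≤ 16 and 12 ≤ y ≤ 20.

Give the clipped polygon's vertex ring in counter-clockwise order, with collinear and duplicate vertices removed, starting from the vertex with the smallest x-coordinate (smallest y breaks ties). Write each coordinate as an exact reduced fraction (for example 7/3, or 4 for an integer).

Clipped polygon: [(7,12) (16,12) (16,43/3) (7,52/3)]

1. After x ≥ 7: [(7,1) (11,1) (20,3) (20,11) (17,14) (7,52/3)]
2. After x ≤ 16: [(7,1) (11,1) (16,19/9) (16,43/3) (7,52/3)]
3. After y ≥ 12: [(7,12) (16,12) (16,43/3) (7,52/3)]
4. After y ≤ 20: [(7,12) (16,12) (16,43/3) (7,52/3)]
5. Canonical ring: [(7,12) (16,12) (16,43/3) (7,52/3)]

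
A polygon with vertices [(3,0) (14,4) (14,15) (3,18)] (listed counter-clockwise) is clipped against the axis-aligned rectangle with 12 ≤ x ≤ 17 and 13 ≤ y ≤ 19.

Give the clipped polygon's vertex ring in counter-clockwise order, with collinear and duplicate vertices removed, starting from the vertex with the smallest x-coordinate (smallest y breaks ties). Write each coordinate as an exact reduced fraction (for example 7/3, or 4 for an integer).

Clipped polygon: [(12,13) (14,13) (14,15) (12,171/11)]

1. After x ≥ 12: [(12,36/11) (14,4) (14,15) (12,171/11)]
2. After x ≤ 17: [(12,36/11) (14,4) (14,15) (12,171/11)]
3. After y ≥ 13: [(12,13) (14,13) (14,15) (12,171/11)]
4. After y ≤ 19: [(12,13) (14,13) (14,15) (12,171/11)]
5. Canonical ring: [(12,13) (14,13) (14,15) (12,171/11)]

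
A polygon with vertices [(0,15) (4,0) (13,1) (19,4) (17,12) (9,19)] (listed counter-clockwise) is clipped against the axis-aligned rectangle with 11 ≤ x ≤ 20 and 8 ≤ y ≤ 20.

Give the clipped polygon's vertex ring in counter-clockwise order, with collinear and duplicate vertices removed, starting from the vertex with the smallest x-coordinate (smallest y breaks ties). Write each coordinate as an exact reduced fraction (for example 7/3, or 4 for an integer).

1. After x ≥ 11: [(11,7/9) (13,1) (19,4) (17,12) (11,69/4)]
2. After x ≤ 20: [(11,7/9) (13,1) (19,4) (17,12) (11,69/4)]
3. After y ≥ 8: [(11,8) (18,8) (17,12) (11,69/4)]
4. After y ≤ 20: [(11,8) (18,8) (17,12) (11,69/4)]
5. Canonical ring: [(11,8) (18,8) (17,12) (11,69/4)]

Clipped polygon: [(11,8) (18,8) (17,12) (11,69/4)]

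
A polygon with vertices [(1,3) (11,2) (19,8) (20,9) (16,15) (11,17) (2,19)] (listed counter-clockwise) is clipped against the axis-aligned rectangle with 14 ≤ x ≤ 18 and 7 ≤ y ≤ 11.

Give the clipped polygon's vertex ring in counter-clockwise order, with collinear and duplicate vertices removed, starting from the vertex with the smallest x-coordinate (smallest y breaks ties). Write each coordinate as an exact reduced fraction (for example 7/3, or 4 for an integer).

1. After x ≥ 14: [(14,17/4) (19,8) (20,9) (16,15) (14,79/5)]
2. After x ≤ 18: [(14,17/4) (18,29/4) (18,12) (16,15) (14,79/5)]
3. After y ≥ 7: [(14,7) (53/3,7) (18,29/4) (18,12) (16,15) (14,79/5)]
4. After y ≤ 11: [(14,11) (14,7) (53/3,7) (18,29/4) (18,11)]
5. Canonical ring: [(14,7) (53/3,7) (18,29/4) (18,11) (14,11)]

Clipped polygon: [(14,7) (53/3,7) (18,29/4) (18,11) (14,11)]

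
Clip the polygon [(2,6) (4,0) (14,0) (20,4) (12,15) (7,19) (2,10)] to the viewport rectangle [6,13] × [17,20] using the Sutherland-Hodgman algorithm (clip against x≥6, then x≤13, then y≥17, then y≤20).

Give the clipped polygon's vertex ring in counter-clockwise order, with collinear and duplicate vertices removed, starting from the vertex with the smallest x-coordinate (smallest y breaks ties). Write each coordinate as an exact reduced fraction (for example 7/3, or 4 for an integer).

1. After x ≥ 6: [(6,0) (14,0) (20,4) (12,15) (7,19) (6,86/5)]
2. After x ≤ 13: [(6,0) (13,0) (13,109/8) (12,15) (7,19) (6,86/5)]
3. After y ≥ 17: [(6,17) (19/2,17) (7,19) (6,86/5)]
4. After y ≤ 20: [(6,17) (19/2,17) (7,19) (6,86/5)]
5. Canonical ring: [(6,17) (19/2,17) (7,19) (6,86/5)]

Clipped polygon: [(6,17) (19/2,17) (7,19) (6,86/5)]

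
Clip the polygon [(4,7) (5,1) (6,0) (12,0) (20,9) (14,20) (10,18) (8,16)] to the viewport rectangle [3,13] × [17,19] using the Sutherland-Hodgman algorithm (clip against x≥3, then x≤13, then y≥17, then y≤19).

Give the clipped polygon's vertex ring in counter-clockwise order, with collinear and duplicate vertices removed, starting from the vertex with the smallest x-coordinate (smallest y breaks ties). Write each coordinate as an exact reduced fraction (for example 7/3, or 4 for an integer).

1. After x ≥ 3: [(4,7) (5,1) (6,0) (12,0) (20,9) (14,20) (10,18) (8,16)]
2. After x ≤ 13: [(4,7) (5,1) (6,0) (12,0) (13,9/8) (13,39/2) (10,18) (8,16)]
3. After y ≥ 17: [(13,17) (13,39/2) (10,18) (9,17)]
4. After y ≤ 19: [(13,17) (13,19) (12,19) (10,18) (9,17)]
5. Canonical ring: [(9,17) (13,17) (13,19) (12,19) (10,18)]

Clipped polygon: [(9,17) (13,17) (13,19) (12,19) (10,18)]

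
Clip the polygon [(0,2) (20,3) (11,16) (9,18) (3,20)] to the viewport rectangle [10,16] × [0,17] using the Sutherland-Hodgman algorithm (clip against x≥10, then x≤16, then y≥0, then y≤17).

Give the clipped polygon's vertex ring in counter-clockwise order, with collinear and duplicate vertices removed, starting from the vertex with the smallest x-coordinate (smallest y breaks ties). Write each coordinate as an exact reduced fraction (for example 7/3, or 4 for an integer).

Clipped polygon: [(10,5/2) (16,14/5) (16,79/9) (11,16) (10,17)]

1. After x ≥ 10: [(10,5/2) (20,3) (11,16) (10,17)]
2. After x ≤ 16: [(10,5/2) (16,14/5) (16,79/9) (11,16) (10,17)]
3. After y ≥ 0: [(10,5/2) (16,14/5) (16,79/9) (11,16) (10,17)]
4. After y ≤ 17: [(10,5/2) (16,14/5) (16,79/9) (11,16) (10,17)]
5. Canonical ring: [(10,5/2) (16,14/5) (16,79/9) (11,16) (10,17)]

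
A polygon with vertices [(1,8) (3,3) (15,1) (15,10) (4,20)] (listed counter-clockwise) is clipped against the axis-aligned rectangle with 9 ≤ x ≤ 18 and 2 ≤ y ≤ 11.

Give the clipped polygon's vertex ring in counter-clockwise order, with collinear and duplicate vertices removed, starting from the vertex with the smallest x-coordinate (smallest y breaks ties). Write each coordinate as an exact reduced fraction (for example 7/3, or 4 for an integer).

Clipped polygon: [(9,2) (15,2) (15,10) (139/10,11) (9,11)]

1. After x ≥ 9: [(9,2) (15,1) (15,10) (9,170/11)]
2. After x ≤ 18: [(9,2) (15,1) (15,10) (9,170/11)]
3. After y ≥ 2: [(9,2) (9,2) (15,2) (15,10) (9,170/11)]
4. After y ≤ 11: [(9,11) (9,2) (9,2) (15,2) (15,10) (139/10,11)]
5. Canonical ring: [(9,2) (15,2) (15,10) (139/10,11) (9,11)]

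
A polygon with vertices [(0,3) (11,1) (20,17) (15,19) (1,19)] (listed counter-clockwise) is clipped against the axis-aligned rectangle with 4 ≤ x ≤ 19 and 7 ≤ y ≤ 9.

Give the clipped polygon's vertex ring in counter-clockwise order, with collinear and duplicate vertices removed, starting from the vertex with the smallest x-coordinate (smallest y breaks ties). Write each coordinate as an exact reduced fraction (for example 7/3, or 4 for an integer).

1. After x ≥ 4: [(4,25/11) (11,1) (20,17) (15,19) (4,19)]
2. After x ≤ 19: [(4,25/11) (11,1) (19,137/9) (19,87/5) (15,19) (4,19)]
3. After y ≥ 7: [(4,7) (115/8,7) (19,137/9) (19,87/5) (15,19) (4,19)]
4. After y ≤ 9: [(4,9) (4,7) (115/8,7) (31/2,9)]
5. Canonical ring: [(4,7) (115/8,7) (31/2,9) (4,9)]

Clipped polygon: [(4,7) (115/8,7) (31/2,9) (4,9)]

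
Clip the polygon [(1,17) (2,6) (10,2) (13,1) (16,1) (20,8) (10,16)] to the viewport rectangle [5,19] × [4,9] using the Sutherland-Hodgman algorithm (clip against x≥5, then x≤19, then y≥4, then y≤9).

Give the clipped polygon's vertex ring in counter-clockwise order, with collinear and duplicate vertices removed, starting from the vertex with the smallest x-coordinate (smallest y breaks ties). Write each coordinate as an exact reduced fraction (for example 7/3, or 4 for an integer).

1. After x ≥ 5: [(5,149/9) (5,9/2) (10,2) (13,1) (16,1) (20,8) (10,16)]
2. After x ≤ 19: [(5,149/9) (5,9/2) (10,2) (13,1) (16,1) (19,25/4) (19,44/5) (10,16)]
3. After y ≥ 4: [(5,149/9) (5,9/2) (6,4) (124/7,4) (19,25/4) (19,44/5) (10,16)]
4. After y ≤ 9: [(5,9) (5,9/2) (6,4) (124/7,4) (19,25/4) (19,44/5) (75/4,9)]
5. Canonical ring: [(5,9/2) (6,4) (124/7,4) (19,25/4) (19,44/5) (75/4,9) (5,9)]

Clipped polygon: [(5,9/2) (6,4) (124/7,4) (19,25/4) (19,44/5) (75/4,9) (5,9)]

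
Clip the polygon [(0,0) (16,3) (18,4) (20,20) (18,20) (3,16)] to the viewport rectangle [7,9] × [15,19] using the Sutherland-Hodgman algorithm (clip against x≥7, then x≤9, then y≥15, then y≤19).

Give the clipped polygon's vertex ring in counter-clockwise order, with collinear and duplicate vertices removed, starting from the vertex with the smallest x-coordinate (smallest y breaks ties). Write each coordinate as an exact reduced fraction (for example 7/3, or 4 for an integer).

Clipped polygon: [(7,15) (9,15) (9,88/5) (7,256/15)]

1. After x ≥ 7: [(7,21/16) (16,3) (18,4) (20,20) (18,20) (7,256/15)]
2. After x ≤ 9: [(7,21/16) (9,27/16) (9,88/5) (7,256/15)]
3. After y ≥ 15: [(7,15) (9,15) (9,88/5) (7,256/15)]
4. After y ≤ 19: [(7,15) (9,15) (9,88/5) (7,256/15)]
5. Canonical ring: [(7,15) (9,15) (9,88/5) (7,256/15)]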